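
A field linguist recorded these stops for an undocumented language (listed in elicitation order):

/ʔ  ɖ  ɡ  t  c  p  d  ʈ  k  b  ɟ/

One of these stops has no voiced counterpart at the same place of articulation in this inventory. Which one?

Bilabial: /p/ ~ /b/
Alveolar: /t/ ~ /d/
Retroflex: /ʈ/ ~ /ɖ/
Palatal: /c/ ~ /ɟ/
Velar: /k/ ~ /ɡ/
Glottal: only /ʔ/ (voiceless); no voiced partner.
So /ʔ/ is the unpaired segment.

/ʔ/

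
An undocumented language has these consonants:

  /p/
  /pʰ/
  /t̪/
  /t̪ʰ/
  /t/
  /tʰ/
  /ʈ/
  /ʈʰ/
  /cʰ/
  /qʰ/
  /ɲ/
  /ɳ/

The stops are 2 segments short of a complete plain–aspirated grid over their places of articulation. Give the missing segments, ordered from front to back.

/c/, /q/

bilabial: plain /p/, aspirated /pʰ/.
dental: plain /t̪/, aspirated /t̪ʰ/.
alveolar: plain /t/, aspirated /tʰ/.
retroflex: plain /ʈ/, aspirated /ʈʰ/.
palatal: plain —, aspirated /cʰ/.
uvular: plain —, aspirated /qʰ/.
Gaps, from front to back: palatal lacks plain (/c/); uvular lacks plain (/q/).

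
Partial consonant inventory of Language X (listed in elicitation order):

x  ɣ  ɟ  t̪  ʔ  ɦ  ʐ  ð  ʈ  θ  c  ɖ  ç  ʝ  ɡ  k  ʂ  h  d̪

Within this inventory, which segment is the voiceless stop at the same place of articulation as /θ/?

/t̪/

/θ/ is a voiceless dental fricative.
The voiceless stop at the same place is a voiceless dental stop — in this inventory, /t̪/.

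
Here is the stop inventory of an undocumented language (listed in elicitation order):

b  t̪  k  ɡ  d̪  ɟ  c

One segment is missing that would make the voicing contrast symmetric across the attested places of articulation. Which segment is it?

/p/

place of articulation  voiceless  voiced  
bilabial          —         b       
dental            t̪        d̪      
palatal           c         ɟ       
velar             k         ɡ       
The bilabial row has no voiceless member, so the gap is the voiceless bilabial stop /p/.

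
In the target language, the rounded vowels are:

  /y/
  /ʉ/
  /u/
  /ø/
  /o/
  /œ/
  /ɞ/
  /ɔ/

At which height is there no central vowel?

high: front /y/, central /ʉ/, back /u/.
high-mid: front /ø/, central —, back /o/.
low-mid: front /œ/, central /ɞ/, back /ɔ/.
Every height has a central member except high-mid, where /ɵ/ would be expected.

high-mid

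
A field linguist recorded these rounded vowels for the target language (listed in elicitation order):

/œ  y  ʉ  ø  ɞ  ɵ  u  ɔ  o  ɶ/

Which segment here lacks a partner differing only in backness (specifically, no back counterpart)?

High: /y/ ~ /ʉ/ ~ /u/
High-mid: /ø/ ~ /ɵ/ ~ /o/
Low-mid: /œ/ ~ /ɞ/ ~ /ɔ/
Low: only /ɶ/ (front); no back partner.
So /ɶ/ is the unpaired segment.

/ɶ/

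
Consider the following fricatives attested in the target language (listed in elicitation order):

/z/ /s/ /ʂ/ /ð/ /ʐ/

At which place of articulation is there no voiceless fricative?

dental: voiceless —, voiced /ð/.
alveolar: voiceless /s/, voiced /z/.
retroflex: voiceless /ʂ/, voiced /ʐ/.
Every place of articulation has a voiceless member except dental, where /θ/ would be expected.

dental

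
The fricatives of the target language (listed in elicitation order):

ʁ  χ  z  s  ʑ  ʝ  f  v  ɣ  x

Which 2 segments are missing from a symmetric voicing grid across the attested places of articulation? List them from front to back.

Voiceless: /f/ (labiodental), /s/ (alveolar), /x/ (velar), /χ/ (uvular).
Voiced: /v/ (labiodental), /z/ (alveolar), /ʑ/ (alveolo-palatal), /ʝ/ (palatal), /ɣ/ (velar), /ʁ/ (uvular).
Gaps, from front to back: alveolo-palatal lacks voiceless (/ɕ/); palatal lacks voiceless (/ç/).

/ɕ/, /ç/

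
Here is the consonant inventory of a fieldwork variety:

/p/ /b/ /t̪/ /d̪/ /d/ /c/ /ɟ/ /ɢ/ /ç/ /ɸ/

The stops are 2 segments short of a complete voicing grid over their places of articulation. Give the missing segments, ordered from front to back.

Voiceless: /p/ (bilabial), /t̪/ (dental), /c/ (palatal).
Voiced: /b/ (bilabial), /d̪/ (dental), /d/ (alveolar), /ɟ/ (palatal), /ɢ/ (uvular).
Gaps, from front to back: alveolar lacks voiceless (/t/); uvular lacks voiceless (/q/).

/t/, /q/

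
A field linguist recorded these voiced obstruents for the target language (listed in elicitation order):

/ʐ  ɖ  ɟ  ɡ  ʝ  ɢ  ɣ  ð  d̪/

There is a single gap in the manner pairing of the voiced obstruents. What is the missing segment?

/ʁ/

dental: stop /d̪/, fricative /ð/.
retroflex: stop /ɖ/, fricative /ʐ/.
palatal: stop /ɟ/, fricative /ʝ/.
velar: stop /ɡ/, fricative /ɣ/.
uvular: stop /ɢ/, fricative —.
The uvular row has no fricative member, so the gap is the uvular fricative /ʁ/.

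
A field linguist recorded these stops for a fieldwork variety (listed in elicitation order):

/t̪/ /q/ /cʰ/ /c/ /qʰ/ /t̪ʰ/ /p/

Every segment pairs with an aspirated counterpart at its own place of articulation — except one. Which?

/p/

Dental: /t̪/ ~ /t̪ʰ/
Palatal: /c/ ~ /cʰ/
Uvular: /q/ ~ /qʰ/
Bilabial: only /p/ (plain); no aspirated partner.
So /p/ is the unpaired segment.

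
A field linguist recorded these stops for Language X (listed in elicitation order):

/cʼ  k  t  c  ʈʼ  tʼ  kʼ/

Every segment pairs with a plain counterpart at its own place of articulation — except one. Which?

Alveolar: /t/ ~ /tʼ/
Palatal: /c/ ~ /cʼ/
Velar: /k/ ~ /kʼ/
Retroflex: only /ʈʼ/ (ejective); no plain partner.
So /ʈʼ/ is the unpaired segment.

/ʈʼ/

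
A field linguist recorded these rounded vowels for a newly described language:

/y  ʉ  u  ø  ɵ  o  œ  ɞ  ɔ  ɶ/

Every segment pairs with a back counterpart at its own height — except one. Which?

High: /y/ ~ /ʉ/ ~ /u/
High-mid: /ø/ ~ /ɵ/ ~ /o/
Low-mid: /œ/ ~ /ɞ/ ~ /ɔ/
Low: only /ɶ/ (front); no back partner.
So /ɶ/ is the unpaired segment.

/ɶ/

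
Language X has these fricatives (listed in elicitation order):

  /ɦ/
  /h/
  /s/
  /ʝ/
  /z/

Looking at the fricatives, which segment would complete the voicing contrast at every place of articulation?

/ç/

place of articulation  voiceless  voiced  
alveolar          s         z       
palatal           —         ʝ       
glottal           h         ɦ       
The palatal row has no voiceless member, so the gap is the voiceless palatal fricative /ç/.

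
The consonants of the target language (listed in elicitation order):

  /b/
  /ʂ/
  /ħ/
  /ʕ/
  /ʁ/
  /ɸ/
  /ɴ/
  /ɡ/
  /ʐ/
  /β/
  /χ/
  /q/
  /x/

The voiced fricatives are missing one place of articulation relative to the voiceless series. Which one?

Voiceless: /ɸ/ (bilabial), /ʂ/ (retroflex), /x/ (velar), /χ/ (uvular), /ħ/ (pharyngeal).
Voiced: /β/ (bilabial), /ʐ/ (retroflex), /ʁ/ (uvular), /ʕ/ (pharyngeal).
Every place of articulation has a voiced member except velar, where /ɣ/ would be expected.

velar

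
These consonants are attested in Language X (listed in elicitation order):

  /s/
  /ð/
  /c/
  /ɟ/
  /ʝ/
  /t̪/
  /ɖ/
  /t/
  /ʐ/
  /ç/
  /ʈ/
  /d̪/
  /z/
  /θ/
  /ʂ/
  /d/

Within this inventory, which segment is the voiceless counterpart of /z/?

/z/ is a voiced alveolar fricative.
The voiceless counterpart is a voiceless alveolar fricative — in this inventory, /s/.

/s/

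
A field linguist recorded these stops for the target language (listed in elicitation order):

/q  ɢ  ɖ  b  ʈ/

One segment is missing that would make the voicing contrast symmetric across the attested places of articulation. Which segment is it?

/p/

bilabial: voiceless —, voiced /b/.
retroflex: voiceless /ʈ/, voiced /ɖ/.
uvular: voiceless /q/, voiced /ɢ/.
The bilabial row has no voiceless member, so the gap is the voiceless bilabial stop /p/.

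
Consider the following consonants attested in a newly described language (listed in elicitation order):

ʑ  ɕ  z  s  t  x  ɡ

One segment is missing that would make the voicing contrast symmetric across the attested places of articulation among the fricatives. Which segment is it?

/ɣ/

place of articulation  voiceless  voiced  
alveolar          s         z       
alveolo-palatal   ɕ         ʑ       
velar             x         —       
The velar row has no voiced member, so the gap is the voiced velar fricative /ɣ/.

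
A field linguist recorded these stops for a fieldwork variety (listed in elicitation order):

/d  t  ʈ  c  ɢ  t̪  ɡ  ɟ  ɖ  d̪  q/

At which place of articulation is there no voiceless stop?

Voiceless: /t̪/ (dental), /t/ (alveolar), /ʈ/ (retroflex), /c/ (palatal), /q/ (uvular).
Voiced: /d̪/ (dental), /d/ (alveolar), /ɖ/ (retroflex), /ɟ/ (palatal), /ɡ/ (velar), /ɢ/ (uvular).
Every place of articulation has a voiceless member except velar, where /k/ would be expected.

velar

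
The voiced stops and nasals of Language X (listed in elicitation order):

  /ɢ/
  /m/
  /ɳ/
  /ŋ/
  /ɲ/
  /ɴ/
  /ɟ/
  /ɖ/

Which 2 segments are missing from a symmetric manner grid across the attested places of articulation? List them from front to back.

Oral stop: /ɖ/ (retroflex), /ɟ/ (palatal), /ɢ/ (uvular).
Nasal: /m/ (bilabial), /ɳ/ (retroflex), /ɲ/ (palatal), /ŋ/ (velar), /ɴ/ (uvular).
Gaps, from front to back: bilabial lacks oral stop (/b/); velar lacks oral stop (/ɡ/).

/b/, /ɡ/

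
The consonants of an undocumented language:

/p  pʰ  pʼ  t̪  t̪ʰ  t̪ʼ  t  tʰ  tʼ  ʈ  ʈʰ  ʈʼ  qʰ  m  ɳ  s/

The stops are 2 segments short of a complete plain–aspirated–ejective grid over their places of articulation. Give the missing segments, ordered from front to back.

place of articulation  plain     aspirated  ejective
bilabial          p         pʰ        pʼ      
dental            t̪        t̪ʰ       t̪ʼ     
alveolar          t         tʰ        tʼ      
retroflex         ʈ         ʈʰ        ʈʼ      
uvular            —         qʰ        —       
Gaps, from front to back: uvular lacks plain (/q/); uvular lacks ejective (/qʼ/).

/q/, /qʼ/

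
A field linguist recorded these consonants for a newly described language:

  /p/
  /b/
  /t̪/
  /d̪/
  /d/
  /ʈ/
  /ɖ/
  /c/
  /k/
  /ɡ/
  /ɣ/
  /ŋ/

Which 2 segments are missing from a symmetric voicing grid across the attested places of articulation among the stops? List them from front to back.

bilabial: voiceless /p/, voiced /b/.
dental: voiceless /t̪/, voiced /d̪/.
alveolar: voiceless —, voiced /d/.
retroflex: voiceless /ʈ/, voiced /ɖ/.
palatal: voiceless /c/, voiced —.
velar: voiceless /k/, voiced /ɡ/.
Gaps, from front to back: alveolar lacks voiceless (/t/); palatal lacks voiced (/ɟ/).

/t/, /ɟ/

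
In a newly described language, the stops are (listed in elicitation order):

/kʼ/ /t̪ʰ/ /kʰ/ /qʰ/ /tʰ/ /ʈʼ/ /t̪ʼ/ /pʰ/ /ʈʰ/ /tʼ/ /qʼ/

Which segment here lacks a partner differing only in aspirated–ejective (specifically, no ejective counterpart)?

Dental: /t̪ʰ/ ~ /t̪ʼ/
Alveolar: /tʰ/ ~ /tʼ/
Retroflex: /ʈʰ/ ~ /ʈʼ/
Velar: /kʰ/ ~ /kʼ/
Uvular: /qʰ/ ~ /qʼ/
Bilabial: only /pʰ/ (aspirated); no ejective partner.
So /pʰ/ is the unpaired segment.

/pʰ/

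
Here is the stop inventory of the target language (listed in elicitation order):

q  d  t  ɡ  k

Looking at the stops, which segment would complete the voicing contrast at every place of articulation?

/ɢ/

place of articulation  voiceless  voiced  
alveolar          t         d       
velar             k         ɡ       
uvular            q         —       
The uvular row has no voiced member, so the gap is the voiced uvular stop /ɢ/.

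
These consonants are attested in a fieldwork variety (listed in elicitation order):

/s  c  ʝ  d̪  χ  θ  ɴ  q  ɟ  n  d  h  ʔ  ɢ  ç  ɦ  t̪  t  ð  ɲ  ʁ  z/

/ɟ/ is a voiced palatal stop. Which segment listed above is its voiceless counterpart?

The voiceless counterpart is a voiceless palatal stop — in this inventory, /c/.

/c/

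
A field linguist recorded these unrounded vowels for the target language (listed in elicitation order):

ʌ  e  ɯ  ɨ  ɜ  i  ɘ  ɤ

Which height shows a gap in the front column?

height            front     central   back    
high              i         ɨ         ɯ       
high-mid          e         ɘ         ɤ       
low-mid           —         ɜ         ʌ       
Every height has a front member except low-mid, where /ɛ/ would be expected.

low-mid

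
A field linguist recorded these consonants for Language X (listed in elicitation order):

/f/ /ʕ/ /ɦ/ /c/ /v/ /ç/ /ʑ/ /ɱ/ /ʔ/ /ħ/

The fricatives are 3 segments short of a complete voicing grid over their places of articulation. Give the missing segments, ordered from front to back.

/ɕ/, /ʝ/, /h/

place of articulation  voiceless  voiced  
labiodental       f         v       
alveolo-palatal   —         ʑ       
palatal           ç         —       
pharyngeal        ħ         ʕ       
glottal           —         ɦ       
Gaps, from front to back: alveolo-palatal lacks voiceless (/ɕ/); palatal lacks voiced (/ʝ/); glottal lacks voiceless (/h/).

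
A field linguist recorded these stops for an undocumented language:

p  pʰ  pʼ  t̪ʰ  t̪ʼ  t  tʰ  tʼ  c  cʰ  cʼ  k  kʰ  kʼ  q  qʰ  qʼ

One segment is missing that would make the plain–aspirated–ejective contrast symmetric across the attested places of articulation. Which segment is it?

/t̪/

bilabial: plain /p/, aspirated /pʰ/, ejective /pʼ/.
dental: plain —, aspirated /t̪ʰ/, ejective /t̪ʼ/.
alveolar: plain /t/, aspirated /tʰ/, ejective /tʼ/.
palatal: plain /c/, aspirated /cʰ/, ejective /cʼ/.
velar: plain /k/, aspirated /kʰ/, ejective /kʼ/.
uvular: plain /q/, aspirated /qʰ/, ejective /qʼ/.
The dental row has no plain member, so the gap is the plain dental stop /t̪/.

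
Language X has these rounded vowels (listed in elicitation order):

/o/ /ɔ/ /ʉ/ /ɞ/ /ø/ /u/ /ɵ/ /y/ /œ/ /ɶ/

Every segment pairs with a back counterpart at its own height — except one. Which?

High: /y/ ~ /ʉ/ ~ /u/
High-mid: /ø/ ~ /ɵ/ ~ /o/
Low-mid: /œ/ ~ /ɞ/ ~ /ɔ/
Low: only /ɶ/ (front); no back partner.
So /ɶ/ is the unpaired segment.

/ɶ/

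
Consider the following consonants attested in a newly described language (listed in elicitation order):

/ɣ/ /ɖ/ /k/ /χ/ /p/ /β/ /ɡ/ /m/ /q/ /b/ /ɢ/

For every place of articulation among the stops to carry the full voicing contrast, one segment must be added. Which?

/ʈ/

Voiceless: /p/ (bilabial), /k/ (velar), /q/ (uvular).
Voiced: /b/ (bilabial), /ɖ/ (retroflex), /ɡ/ (velar), /ɢ/ (uvular).
The retroflex row has no voiceless member, so the gap is the voiceless retroflex stop /ʈ/.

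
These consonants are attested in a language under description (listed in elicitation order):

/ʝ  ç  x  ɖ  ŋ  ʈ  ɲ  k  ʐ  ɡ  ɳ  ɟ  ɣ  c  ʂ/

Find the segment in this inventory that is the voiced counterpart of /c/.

/c/ is a voiceless palatal stop.
The voiced counterpart is a voiced palatal stop — in this inventory, /ɟ/.

/ɟ/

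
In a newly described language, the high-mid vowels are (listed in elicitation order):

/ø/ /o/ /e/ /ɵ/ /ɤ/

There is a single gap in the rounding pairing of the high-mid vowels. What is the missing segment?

front: unrounded /e/, rounded /ø/.
central: unrounded —, rounded /ɵ/.
back: unrounded /ɤ/, rounded /o/.
The central row has no unrounded member, so the gap is the central unrounded vowel /ɘ/.

/ɘ/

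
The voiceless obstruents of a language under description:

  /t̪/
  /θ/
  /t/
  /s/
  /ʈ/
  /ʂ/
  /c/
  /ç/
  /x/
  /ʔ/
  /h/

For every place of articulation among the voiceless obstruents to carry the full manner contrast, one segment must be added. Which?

/k/

dental: stop /t̪/, fricative /θ/.
alveolar: stop /t/, fricative /s/.
retroflex: stop /ʈ/, fricative /ʂ/.
palatal: stop /c/, fricative /ç/.
velar: stop —, fricative /x/.
glottal: stop /ʔ/, fricative /h/.
The velar row has no stop member, so the gap is the velar stop /k/.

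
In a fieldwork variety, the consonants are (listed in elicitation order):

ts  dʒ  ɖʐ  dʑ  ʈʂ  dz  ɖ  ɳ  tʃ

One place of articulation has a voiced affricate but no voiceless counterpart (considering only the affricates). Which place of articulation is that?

alveolo-palatal

alveolar: voiceless /ts/, voiced /dz/.
postalveolar: voiceless /tʃ/, voiced /dʒ/.
retroflex: voiceless /ʈʂ/, voiced /ɖʐ/.
alveolo-palatal: voiceless —, voiced /dʑ/.
Every place of articulation has a voiceless member except alveolo-palatal, where /tɕ/ would be expected.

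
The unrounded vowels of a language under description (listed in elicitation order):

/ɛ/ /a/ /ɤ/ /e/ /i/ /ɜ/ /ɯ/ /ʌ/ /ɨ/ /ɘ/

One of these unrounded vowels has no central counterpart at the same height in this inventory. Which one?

High: /i/ ~ /ɨ/ ~ /ɯ/
High-mid: /e/ ~ /ɘ/ ~ /ɤ/
Low-mid: /ɛ/ ~ /ɜ/ ~ /ʌ/
Low: only /a/ (front); no central partner.
So /a/ is the unpaired segment.

/a/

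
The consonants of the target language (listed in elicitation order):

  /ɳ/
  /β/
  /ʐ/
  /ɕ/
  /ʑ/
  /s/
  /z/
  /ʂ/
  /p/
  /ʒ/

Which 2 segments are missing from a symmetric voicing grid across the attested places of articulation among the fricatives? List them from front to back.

/ɸ/, /ʃ/

place of articulation  voiceless  voiced  
bilabial          —         β       
alveolar          s         z       
postalveolar      —         ʒ       
retroflex         ʂ         ʐ       
alveolo-palatal   ɕ         ʑ       
Gaps, from front to back: bilabial lacks voiceless (/ɸ/); postalveolar lacks voiceless (/ʃ/).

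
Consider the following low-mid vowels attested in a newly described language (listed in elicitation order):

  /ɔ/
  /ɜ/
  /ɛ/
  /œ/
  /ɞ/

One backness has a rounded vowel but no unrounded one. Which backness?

Unrounded: /ɛ/ (front), /ɜ/ (central).
Rounded: /œ/ (front), /ɞ/ (central), /ɔ/ (back).
Every backness has an unrounded member except back, where /ʌ/ would be expected.

back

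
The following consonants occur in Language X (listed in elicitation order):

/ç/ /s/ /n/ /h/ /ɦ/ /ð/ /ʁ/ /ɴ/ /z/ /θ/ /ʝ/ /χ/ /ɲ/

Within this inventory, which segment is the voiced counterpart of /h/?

/ɦ/

/h/ is a voiceless glottal fricative.
The voiced counterpart is a voiced glottal fricative — in this inventory, /ɦ/.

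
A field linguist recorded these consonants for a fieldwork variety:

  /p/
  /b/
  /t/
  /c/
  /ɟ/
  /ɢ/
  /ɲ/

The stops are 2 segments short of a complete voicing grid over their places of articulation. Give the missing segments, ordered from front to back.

/d/, /q/

place of articulation  voiceless  voiced  
bilabial          p         b       
alveolar          t         —       
palatal           c         ɟ       
uvular            —         ɢ       
Gaps, from front to back: alveolar lacks voiced (/d/); uvular lacks voiceless (/q/).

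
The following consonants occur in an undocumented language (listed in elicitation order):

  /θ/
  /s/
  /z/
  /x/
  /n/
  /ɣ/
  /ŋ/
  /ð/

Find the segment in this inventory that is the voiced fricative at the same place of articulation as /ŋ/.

/ŋ/ is a velar nasal.
The voiced fricative at the same place is a voiced velar fricative — in this inventory, /ɣ/.

/ɣ/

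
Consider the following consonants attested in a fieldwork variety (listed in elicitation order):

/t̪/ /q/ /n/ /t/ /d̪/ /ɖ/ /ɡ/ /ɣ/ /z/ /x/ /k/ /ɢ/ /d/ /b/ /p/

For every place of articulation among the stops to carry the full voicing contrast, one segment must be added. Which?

/ʈ/

place of articulation  voiceless  voiced  
bilabial          p         b       
dental            t̪        d̪      
alveolar          t         d       
retroflex         —         ɖ       
velar             k         ɡ       
uvular            q         ɢ       
The retroflex row has no voiceless member, so the gap is the voiceless retroflex stop /ʈ/.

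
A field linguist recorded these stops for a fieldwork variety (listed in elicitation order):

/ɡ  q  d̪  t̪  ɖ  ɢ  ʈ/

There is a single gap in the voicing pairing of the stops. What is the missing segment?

place of articulation  voiceless  voiced  
dental            t̪        d̪      
retroflex         ʈ         ɖ       
velar             —         ɡ       
uvular            q         ɢ       
The velar row has no voiceless member, so the gap is the voiceless velar stop /k/.

/k/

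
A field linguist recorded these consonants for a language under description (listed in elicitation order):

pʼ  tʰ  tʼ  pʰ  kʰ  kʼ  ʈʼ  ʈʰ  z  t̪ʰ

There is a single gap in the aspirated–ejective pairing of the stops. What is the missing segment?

/t̪ʼ/

place of articulation  aspirated  ejective
bilabial          pʰ        pʼ      
dental            t̪ʰ       —       
alveolar          tʰ        tʼ      
retroflex         ʈʰ        ʈʼ      
velar             kʰ        kʼ      
The dental row has no ejective member, so the gap is the ejective dental stop /t̪ʼ/.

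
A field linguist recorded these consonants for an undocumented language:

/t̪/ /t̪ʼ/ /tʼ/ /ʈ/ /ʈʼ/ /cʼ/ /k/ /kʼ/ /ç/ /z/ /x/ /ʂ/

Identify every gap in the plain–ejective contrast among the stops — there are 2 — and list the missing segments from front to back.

/t/, /c/

place of articulation  plain     ejective
dental            t̪        t̪ʼ     
alveolar          —         tʼ      
retroflex         ʈ         ʈʼ      
palatal           —         cʼ      
velar             k         kʼ      
Gaps, from front to back: alveolar lacks plain (/t/); palatal lacks plain (/c/).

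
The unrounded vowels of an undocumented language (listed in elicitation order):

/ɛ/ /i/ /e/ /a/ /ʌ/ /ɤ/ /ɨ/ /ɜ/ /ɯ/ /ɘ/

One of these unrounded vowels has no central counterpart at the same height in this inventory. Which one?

/a/

High: /i/ ~ /ɨ/ ~ /ɯ/
High-mid: /e/ ~ /ɘ/ ~ /ɤ/
Low-mid: /ɛ/ ~ /ɜ/ ~ /ʌ/
Low: only /a/ (front); no central partner.
So /a/ is the unpaired segment.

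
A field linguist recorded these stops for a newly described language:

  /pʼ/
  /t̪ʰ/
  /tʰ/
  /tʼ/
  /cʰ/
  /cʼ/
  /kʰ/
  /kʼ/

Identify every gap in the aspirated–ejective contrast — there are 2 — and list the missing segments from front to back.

bilabial: aspirated —, ejective /pʼ/.
dental: aspirated /t̪ʰ/, ejective —.
alveolar: aspirated /tʰ/, ejective /tʼ/.
palatal: aspirated /cʰ/, ejective /cʼ/.
velar: aspirated /kʰ/, ejective /kʼ/.
Gaps, from front to back: bilabial lacks aspirated (/pʰ/); dental lacks ejective (/t̪ʼ/).

/pʰ/, /t̪ʼ/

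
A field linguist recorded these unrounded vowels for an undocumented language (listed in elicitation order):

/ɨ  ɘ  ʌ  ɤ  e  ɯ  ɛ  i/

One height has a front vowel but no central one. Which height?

high: front /i/, central /ɨ/, back /ɯ/.
high-mid: front /e/, central /ɘ/, back /ɤ/.
low-mid: front /ɛ/, central —, back /ʌ/.
Every height has a central member except low-mid, where /ɜ/ would be expected.

low-mid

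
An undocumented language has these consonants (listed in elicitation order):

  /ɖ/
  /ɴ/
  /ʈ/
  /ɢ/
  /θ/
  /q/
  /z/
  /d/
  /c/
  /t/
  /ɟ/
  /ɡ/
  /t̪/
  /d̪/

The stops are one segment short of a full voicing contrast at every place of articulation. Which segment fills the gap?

/k/

dental: voiceless /t̪/, voiced /d̪/.
alveolar: voiceless /t/, voiced /d/.
retroflex: voiceless /ʈ/, voiced /ɖ/.
palatal: voiceless /c/, voiced /ɟ/.
velar: voiceless —, voiced /ɡ/.
uvular: voiceless /q/, voiced /ɢ/.
The velar row has no voiceless member, so the gap is the voiceless velar stop /k/.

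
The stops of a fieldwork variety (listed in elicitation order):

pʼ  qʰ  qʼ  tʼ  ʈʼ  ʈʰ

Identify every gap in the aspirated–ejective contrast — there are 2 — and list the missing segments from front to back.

place of articulation  aspirated  ejective
bilabial          —         pʼ      
alveolar          —         tʼ      
retroflex         ʈʰ        ʈʼ      
uvular            qʰ        qʼ      
Gaps, from front to back: bilabial lacks aspirated (/pʰ/); alveolar lacks aspirated (/tʰ/).

/pʰ/, /tʰ/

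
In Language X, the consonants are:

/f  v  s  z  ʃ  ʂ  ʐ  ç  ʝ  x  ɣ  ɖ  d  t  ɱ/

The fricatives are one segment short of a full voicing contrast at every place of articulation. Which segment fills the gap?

Voiceless: /f/ (labiodental), /s/ (alveolar), /ʃ/ (postalveolar), /ʂ/ (retroflex), /ç/ (palatal), /x/ (velar).
Voiced: /v/ (labiodental), /z/ (alveolar), /ʐ/ (retroflex), /ʝ/ (palatal), /ɣ/ (velar).
The postalveolar row has no voiced member, so the gap is the voiced postalveolar fricative /ʒ/.

/ʒ/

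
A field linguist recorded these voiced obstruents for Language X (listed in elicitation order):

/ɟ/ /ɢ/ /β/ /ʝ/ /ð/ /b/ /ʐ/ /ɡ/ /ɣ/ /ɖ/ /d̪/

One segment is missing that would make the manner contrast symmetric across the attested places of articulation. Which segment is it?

Stop: /b/ (bilabial), /d̪/ (dental), /ɖ/ (retroflex), /ɟ/ (palatal), /ɡ/ (velar), /ɢ/ (uvular).
Fricative: /β/ (bilabial), /ð/ (dental), /ʐ/ (retroflex), /ʝ/ (palatal), /ɣ/ (velar).
The uvular row has no fricative member, so the gap is the uvular fricative /ʁ/.

/ʁ/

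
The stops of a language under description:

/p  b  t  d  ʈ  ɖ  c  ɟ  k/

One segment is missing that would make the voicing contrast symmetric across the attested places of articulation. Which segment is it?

place of articulation  voiceless  voiced  
bilabial          p         b       
alveolar          t         d       
retroflex         ʈ         ɖ       
palatal           c         ɟ       
velar             k         —       
The velar row has no voiced member, so the gap is the voiced velar stop /ɡ/.

/ɡ/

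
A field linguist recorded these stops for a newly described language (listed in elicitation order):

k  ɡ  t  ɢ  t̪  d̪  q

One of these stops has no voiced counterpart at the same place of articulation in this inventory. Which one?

/t/

Dental: /t̪/ ~ /d̪/
Velar: /k/ ~ /ɡ/
Uvular: /q/ ~ /ɢ/
Alveolar: only /t/ (voiceless); no voiced partner.
So /t/ is the unpaired segment.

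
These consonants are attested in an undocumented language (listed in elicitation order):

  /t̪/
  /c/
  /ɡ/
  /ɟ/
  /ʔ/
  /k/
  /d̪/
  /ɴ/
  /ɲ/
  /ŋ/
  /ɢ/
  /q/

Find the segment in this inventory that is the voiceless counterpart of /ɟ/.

/ɟ/ is a voiced palatal stop.
The voiceless counterpart is a voiceless palatal stop — in this inventory, /c/.

/c/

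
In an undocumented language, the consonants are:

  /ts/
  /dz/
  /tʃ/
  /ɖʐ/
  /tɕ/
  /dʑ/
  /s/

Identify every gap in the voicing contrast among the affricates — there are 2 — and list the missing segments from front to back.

Voiceless: /ts/ (alveolar), /tʃ/ (postalveolar), /tɕ/ (alveolo-palatal).
Voiced: /dz/ (alveolar), /ɖʐ/ (retroflex), /dʑ/ (alveolo-palatal).
Gaps, from front to back: postalveolar lacks voiced (/dʒ/); retroflex lacks voiceless (/ʈʂ/).

/dʒ/, /ʈʂ/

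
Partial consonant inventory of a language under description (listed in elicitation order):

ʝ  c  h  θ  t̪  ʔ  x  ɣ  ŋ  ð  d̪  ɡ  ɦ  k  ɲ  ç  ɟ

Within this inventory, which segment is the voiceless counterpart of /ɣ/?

/ɣ/ is a voiced velar fricative.
The voiceless counterpart is a voiceless velar fricative — in this inventory, /x/.

/x/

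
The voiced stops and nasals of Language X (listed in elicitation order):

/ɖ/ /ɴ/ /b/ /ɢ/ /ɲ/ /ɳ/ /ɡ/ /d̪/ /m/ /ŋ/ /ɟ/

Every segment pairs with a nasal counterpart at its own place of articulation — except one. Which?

/d̪/

Bilabial: /b/ ~ /m/
Retroflex: /ɖ/ ~ /ɳ/
Palatal: /ɟ/ ~ /ɲ/
Velar: /ɡ/ ~ /ŋ/
Uvular: /ɢ/ ~ /ɴ/
Dental: only /d̪/ (oral stop); no nasal partner.
So /d̪/ is the unpaired segment.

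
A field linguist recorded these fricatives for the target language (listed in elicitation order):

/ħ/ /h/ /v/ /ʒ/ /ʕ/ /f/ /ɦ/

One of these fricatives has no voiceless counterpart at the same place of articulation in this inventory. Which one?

Labiodental: /f/ ~ /v/
Pharyngeal: /ħ/ ~ /ʕ/
Glottal: /h/ ~ /ɦ/
Postalveolar: only /ʒ/ (voiced); no voiceless partner.
So /ʒ/ is the unpaired segment.

/ʒ/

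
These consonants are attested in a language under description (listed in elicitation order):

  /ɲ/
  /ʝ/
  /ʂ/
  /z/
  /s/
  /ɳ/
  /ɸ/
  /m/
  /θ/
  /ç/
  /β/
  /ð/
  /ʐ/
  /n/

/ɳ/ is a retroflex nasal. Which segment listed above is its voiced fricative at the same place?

/ʐ/

The voiced fricative at the same place is a voiced retroflex fricative — in this inventory, /ʐ/.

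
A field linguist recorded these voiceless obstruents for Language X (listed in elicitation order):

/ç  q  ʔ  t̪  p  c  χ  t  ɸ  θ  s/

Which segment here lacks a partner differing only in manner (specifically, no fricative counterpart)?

Bilabial: /p/ ~ /ɸ/
Dental: /t̪/ ~ /θ/
Alveolar: /t/ ~ /s/
Palatal: /c/ ~ /ç/
Uvular: /q/ ~ /χ/
Glottal: only /ʔ/ (stop); no fricative partner.
So /ʔ/ is the unpaired segment.

/ʔ/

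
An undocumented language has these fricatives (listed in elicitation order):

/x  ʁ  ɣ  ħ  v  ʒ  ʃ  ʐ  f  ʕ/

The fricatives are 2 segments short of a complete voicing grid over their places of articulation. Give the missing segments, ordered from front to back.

place of articulation  voiceless  voiced  
labiodental       f         v       
postalveolar      ʃ         ʒ       
retroflex         —         ʐ       
velar             x         ɣ       
uvular            —         ʁ       
pharyngeal        ħ         ʕ       
Gaps, from front to back: retroflex lacks voiceless (/ʂ/); uvular lacks voiceless (/χ/).

/ʂ/, /χ/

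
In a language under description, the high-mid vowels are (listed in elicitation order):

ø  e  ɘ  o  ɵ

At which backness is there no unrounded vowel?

front: unrounded /e/, rounded /ø/.
central: unrounded /ɘ/, rounded /ɵ/.
back: unrounded —, rounded /o/.
Every backness has an unrounded member except back, where /ɤ/ would be expected.

back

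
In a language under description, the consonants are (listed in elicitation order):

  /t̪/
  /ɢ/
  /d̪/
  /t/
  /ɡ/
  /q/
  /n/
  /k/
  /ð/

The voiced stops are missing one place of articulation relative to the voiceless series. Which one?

place of articulation  voiceless  voiced  
dental            t̪        d̪      
alveolar          t         —       
velar             k         ɡ       
uvular            q         ɢ       
Every place of articulation has a voiced member except alveolar, where /d/ would be expected.

alveolar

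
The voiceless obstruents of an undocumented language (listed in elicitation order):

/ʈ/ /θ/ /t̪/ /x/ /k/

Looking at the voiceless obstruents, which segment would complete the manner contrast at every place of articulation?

dental: stop /t̪/, fricative /θ/.
retroflex: stop /ʈ/, fricative —.
velar: stop /k/, fricative /x/.
The retroflex row has no fricative member, so the gap is the retroflex fricative /ʂ/.

/ʂ/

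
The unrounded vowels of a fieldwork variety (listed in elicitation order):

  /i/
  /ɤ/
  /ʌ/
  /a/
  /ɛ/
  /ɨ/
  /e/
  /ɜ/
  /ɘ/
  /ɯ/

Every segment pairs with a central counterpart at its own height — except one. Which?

/a/

High: /i/ ~ /ɨ/ ~ /ɯ/
High-mid: /e/ ~ /ɘ/ ~ /ɤ/
Low-mid: /ɛ/ ~ /ɜ/ ~ /ʌ/
Low: only /a/ (front); no central partner.
So /a/ is the unpaired segment.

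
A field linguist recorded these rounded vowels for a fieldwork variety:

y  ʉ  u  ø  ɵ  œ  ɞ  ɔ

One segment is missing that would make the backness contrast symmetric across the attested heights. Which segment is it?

Front: /y/ (high), /ø/ (high-mid), /œ/ (low-mid).
Central: /ʉ/ (high), /ɵ/ (high-mid), /ɞ/ (low-mid).
Back: /u/ (high), /ɔ/ (low-mid).
The high-mid row has no back member, so the gap is the high-mid back rounded vowel /o/.

/o/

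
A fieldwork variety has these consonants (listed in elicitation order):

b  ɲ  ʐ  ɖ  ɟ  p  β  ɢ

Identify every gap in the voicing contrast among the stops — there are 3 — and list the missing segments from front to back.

/ʈ/, /c/, /q/

Voiceless: /p/ (bilabial).
Voiced: /b/ (bilabial), /ɖ/ (retroflex), /ɟ/ (palatal), /ɢ/ (uvular).
Gaps, from front to back: retroflex lacks voiceless (/ʈ/); palatal lacks voiceless (/c/); uvular lacks voiceless (/q/).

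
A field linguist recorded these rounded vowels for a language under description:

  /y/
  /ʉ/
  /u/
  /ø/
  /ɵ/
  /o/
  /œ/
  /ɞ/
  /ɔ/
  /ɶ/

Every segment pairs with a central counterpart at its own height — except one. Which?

High: /y/ ~ /ʉ/ ~ /u/
High-mid: /ø/ ~ /ɵ/ ~ /o/
Low-mid: /œ/ ~ /ɞ/ ~ /ɔ/
Low: only /ɶ/ (front); no central partner.
So /ɶ/ is the unpaired segment.

/ɶ/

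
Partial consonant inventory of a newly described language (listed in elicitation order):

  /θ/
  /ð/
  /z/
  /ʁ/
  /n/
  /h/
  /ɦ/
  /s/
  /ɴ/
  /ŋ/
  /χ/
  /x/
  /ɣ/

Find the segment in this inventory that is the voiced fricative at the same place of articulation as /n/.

/n/ is an alveolar nasal.
The voiced fricative at the same place is a voiced alveolar fricative — in this inventory, /z/.

/z/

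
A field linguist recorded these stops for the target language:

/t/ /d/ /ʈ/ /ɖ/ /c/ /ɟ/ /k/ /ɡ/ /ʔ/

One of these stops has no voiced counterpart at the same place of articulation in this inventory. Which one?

/ʔ/

Alveolar: /t/ ~ /d/
Retroflex: /ʈ/ ~ /ɖ/
Palatal: /c/ ~ /ɟ/
Velar: /k/ ~ /ɡ/
Glottal: only /ʔ/ (voiceless); no voiced partner.
So /ʔ/ is the unpaired segment.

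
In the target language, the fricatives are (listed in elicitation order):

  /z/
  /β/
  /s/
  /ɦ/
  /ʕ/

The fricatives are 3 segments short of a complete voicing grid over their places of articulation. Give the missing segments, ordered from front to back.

/ɸ/, /ħ/, /h/

bilabial: voiceless —, voiced /β/.
alveolar: voiceless /s/, voiced /z/.
pharyngeal: voiceless —, voiced /ʕ/.
glottal: voiceless —, voiced /ɦ/.
Gaps, from front to back: bilabial lacks voiceless (/ɸ/); pharyngeal lacks voiceless (/ħ/); glottal lacks voiceless (/h/).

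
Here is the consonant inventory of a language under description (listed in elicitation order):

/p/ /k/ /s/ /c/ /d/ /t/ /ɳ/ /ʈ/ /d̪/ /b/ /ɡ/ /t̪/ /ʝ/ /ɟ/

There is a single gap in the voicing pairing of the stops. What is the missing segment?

Voiceless: /p/ (bilabial), /t̪/ (dental), /t/ (alveolar), /ʈ/ (retroflex), /c/ (palatal), /k/ (velar).
Voiced: /b/ (bilabial), /d̪/ (dental), /d/ (alveolar), /ɟ/ (palatal), /ɡ/ (velar).
The retroflex row has no voiced member, so the gap is the voiced retroflex stop /ɖ/.

/ɖ/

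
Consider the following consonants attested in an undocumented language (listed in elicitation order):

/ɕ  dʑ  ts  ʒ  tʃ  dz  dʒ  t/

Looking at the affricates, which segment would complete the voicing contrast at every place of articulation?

place of articulation  voiceless  voiced  
alveolar          ts        dz      
postalveolar      tʃ        dʒ      
alveolo-palatal   —         dʑ      
The alveolo-palatal row has no voiceless member, so the gap is the voiceless alveolo-palatal affricate /tɕ/.

/tɕ/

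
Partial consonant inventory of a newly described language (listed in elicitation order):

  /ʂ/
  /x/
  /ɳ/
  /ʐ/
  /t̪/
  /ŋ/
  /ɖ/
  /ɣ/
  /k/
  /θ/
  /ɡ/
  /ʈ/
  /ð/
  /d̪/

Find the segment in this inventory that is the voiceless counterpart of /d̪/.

/d̪/ is a voiced dental stop.
The voiceless counterpart is a voiceless dental stop — in this inventory, /t̪/.

/t̪/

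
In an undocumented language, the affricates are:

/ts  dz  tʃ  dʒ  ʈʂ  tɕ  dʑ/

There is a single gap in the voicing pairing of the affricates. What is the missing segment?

/ɖʐ/

Voiceless: /ts/ (alveolar), /tʃ/ (postalveolar), /ʈʂ/ (retroflex), /tɕ/ (alveolo-palatal).
Voiced: /dz/ (alveolar), /dʒ/ (postalveolar), /dʑ/ (alveolo-palatal).
The retroflex row has no voiced member, so the gap is the voiced retroflex affricate /ɖʐ/.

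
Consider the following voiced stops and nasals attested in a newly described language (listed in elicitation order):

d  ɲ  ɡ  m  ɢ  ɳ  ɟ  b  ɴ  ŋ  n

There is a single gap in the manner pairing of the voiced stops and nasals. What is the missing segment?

/ɖ/

bilabial: oral stop /b/, nasal /m/.
alveolar: oral stop /d/, nasal /n/.
retroflex: oral stop —, nasal /ɳ/.
palatal: oral stop /ɟ/, nasal /ɲ/.
velar: oral stop /ɡ/, nasal /ŋ/.
uvular: oral stop /ɢ/, nasal /ɴ/.
The retroflex row has no oral stop member, so the gap is the retroflex oral stop /ɖ/.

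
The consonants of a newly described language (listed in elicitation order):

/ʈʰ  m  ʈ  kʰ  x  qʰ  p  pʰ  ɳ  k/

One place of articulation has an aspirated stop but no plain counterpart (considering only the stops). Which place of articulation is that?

Plain: /p/ (bilabial), /ʈ/ (retroflex), /k/ (velar).
Aspirated: /pʰ/ (bilabial), /ʈʰ/ (retroflex), /kʰ/ (velar), /qʰ/ (uvular).
Every place of articulation has a plain member except uvular, where /q/ would be expected.

uvular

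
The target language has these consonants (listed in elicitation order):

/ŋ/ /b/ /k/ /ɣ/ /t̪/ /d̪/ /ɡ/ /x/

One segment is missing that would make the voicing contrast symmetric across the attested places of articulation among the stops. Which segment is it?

/p/

Voiceless: /t̪/ (dental), /k/ (velar).
Voiced: /b/ (bilabial), /d̪/ (dental), /ɡ/ (velar).
The bilabial row has no voiceless member, so the gap is the voiceless bilabial stop /p/.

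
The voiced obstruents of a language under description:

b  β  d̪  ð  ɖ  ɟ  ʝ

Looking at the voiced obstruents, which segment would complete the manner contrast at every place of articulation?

Stop: /b/ (bilabial), /d̪/ (dental), /ɖ/ (retroflex), /ɟ/ (palatal).
Fricative: /β/ (bilabial), /ð/ (dental), /ʝ/ (palatal).
The retroflex row has no fricative member, so the gap is the retroflex fricative /ʐ/.

/ʐ/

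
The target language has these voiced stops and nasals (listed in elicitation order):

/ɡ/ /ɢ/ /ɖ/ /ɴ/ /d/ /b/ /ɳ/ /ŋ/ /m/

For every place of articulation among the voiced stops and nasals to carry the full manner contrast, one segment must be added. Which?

place of articulation  oral stop  nasal   
bilabial          b         m       
alveolar          d         —       
retroflex         ɖ         ɳ       
velar             ɡ         ŋ       
uvular            ɢ         ɴ       
The alveolar row has no nasal member, so the gap is the alveolar nasal /n/.

/n/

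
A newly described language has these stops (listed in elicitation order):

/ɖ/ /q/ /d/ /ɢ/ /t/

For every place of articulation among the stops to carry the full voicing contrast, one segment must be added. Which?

place of articulation  voiceless  voiced  
alveolar          t         d       
retroflex         —         ɖ       
uvular            q         ɢ       
The retroflex row has no voiceless member, so the gap is the voiceless retroflex stop /ʈ/.

/ʈ/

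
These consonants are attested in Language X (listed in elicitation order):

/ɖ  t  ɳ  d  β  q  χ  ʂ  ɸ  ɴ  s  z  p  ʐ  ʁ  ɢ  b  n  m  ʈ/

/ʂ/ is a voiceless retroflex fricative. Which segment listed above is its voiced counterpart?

The voiced counterpart is a voiced retroflex fricative — in this inventory, /ʐ/.

/ʐ/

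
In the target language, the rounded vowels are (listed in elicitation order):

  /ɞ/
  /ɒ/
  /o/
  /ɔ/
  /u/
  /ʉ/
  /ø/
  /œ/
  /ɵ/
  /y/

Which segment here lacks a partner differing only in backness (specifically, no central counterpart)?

High: /y/ ~ /ʉ/ ~ /u/
High-mid: /ø/ ~ /ɵ/ ~ /o/
Low-mid: /œ/ ~ /ɞ/ ~ /ɔ/
Low: only /ɒ/ (back); no central partner.
So /ɒ/ is the unpaired segment.

/ɒ/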